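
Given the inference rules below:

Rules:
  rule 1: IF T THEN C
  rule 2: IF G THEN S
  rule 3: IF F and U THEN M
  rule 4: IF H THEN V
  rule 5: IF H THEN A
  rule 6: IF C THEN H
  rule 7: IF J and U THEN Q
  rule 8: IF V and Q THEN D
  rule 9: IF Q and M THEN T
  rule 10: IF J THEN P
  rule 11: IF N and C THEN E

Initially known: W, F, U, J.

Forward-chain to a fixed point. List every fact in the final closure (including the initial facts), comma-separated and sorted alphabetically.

Round 1: rule 3 [IF F and U THEN M]; rule 7 [IF J and U THEN Q]; rule 10 [IF J THEN P]. Adds M, Q, P.
Round 2: rule 9 [IF Q and M THEN T]. Adds T.
Round 3: rule 1 [IF T THEN C]. Adds C.
Round 4: rule 6 [IF C THEN H]. Adds H.
Round 5: rule 4 [IF H THEN V]; rule 5 [IF H THEN A]. Adds V, A.
Round 6: rule 8 [IF V and Q THEN D]. Adds D.

A, C, D, F, H, J, M, P, Q, T, U, V, W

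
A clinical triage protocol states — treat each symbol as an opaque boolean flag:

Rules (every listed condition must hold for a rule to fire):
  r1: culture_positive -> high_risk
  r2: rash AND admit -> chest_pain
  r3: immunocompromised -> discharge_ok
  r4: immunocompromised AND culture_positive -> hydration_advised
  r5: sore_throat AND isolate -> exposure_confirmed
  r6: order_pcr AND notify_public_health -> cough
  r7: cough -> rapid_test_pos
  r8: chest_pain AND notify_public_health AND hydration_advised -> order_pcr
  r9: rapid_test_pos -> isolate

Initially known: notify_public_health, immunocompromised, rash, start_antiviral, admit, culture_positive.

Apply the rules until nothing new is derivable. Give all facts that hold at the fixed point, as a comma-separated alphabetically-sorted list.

admit, chest_pain, cough, culture_positive, discharge_ok, high_risk, hydration_advised, immunocompromised, isolate, notify_public_health, order_pcr, rapid_test_pos, rash, start_antiviral

Round 1 — r1, r2, r3, r4, derive high_risk, chest_pain, discharge_ok, hydration_advised.
Round 2 — r8, derive order_pcr.
Round 3 — r6, derive cough.
Round 4 — r7, derive rapid_test_pos.
Round 5 — r9, derive isolate.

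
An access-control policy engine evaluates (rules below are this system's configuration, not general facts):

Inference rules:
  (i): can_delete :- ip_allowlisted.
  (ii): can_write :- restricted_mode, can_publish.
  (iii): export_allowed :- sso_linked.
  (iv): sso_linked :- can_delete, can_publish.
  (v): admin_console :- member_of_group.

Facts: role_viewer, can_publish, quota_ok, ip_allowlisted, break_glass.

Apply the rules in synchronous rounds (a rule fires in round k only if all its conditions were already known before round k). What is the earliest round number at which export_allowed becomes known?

Round 1 — (i), derive can_delete.
Round 2 — (iv), derive sso_linked.
Round 3 — (iii), derive export_allowed.
export_allowed first appears in round 3.

3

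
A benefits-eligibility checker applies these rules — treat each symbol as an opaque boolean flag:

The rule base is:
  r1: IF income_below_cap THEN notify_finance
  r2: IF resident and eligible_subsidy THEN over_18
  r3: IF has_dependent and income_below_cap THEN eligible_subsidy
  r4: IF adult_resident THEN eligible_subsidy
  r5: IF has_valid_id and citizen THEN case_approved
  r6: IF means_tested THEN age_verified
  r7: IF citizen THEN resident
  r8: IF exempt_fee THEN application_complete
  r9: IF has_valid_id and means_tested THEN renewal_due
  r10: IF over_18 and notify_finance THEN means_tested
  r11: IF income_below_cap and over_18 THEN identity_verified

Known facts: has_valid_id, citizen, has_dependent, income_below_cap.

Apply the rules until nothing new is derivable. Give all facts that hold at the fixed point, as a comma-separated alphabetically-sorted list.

[1] r1 [IF income_below_cap THEN notify_finance]; r3 [IF has_dependent and income_below_cap THEN eligible_subsidy]; r5 [IF has_valid_id and citizen THEN case_approved]; r7 [IF citizen THEN resident]. ⇒ new: notify_finance, eligible_subsidy, case_approved, resident.
[2] r2 [IF resident and eligible_subsidy THEN over_18]. ⇒ new: over_18.
[3] r10 [IF over_18 and notify_finance THEN means_tested]; r11 [IF income_below_cap and over_18 THEN identity_verified]. ⇒ new: means_tested, identity_verified.
[4] r6 [IF means_tested THEN age_verified]; r9 [IF has_valid_id and means_tested THEN renewal_due]. ⇒ new: age_verified, renewal_due.

age_verified, case_approved, citizen, eligible_subsidy, has_dependent, has_valid_id, identity_verified, income_below_cap, means_tested, notify_finance, over_18, renewal_due, resident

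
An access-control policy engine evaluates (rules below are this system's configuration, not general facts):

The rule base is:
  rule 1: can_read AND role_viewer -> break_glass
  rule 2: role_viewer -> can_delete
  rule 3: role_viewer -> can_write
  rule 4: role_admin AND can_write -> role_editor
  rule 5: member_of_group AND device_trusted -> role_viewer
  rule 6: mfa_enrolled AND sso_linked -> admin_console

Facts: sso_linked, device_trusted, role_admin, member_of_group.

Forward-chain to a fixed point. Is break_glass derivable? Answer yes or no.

Round 1: rule 5 [member_of_group AND device_trusted -> role_viewer]. New: role_viewer.
Round 2: rule 2 [role_viewer -> can_delete]; rule 3 [role_viewer -> can_write]. New: can_delete, can_write.
Round 3: rule 4 [role_admin AND can_write -> role_editor]. New: role_editor.
Fixed point reached. break_glass is concluded only by rule 1; rule 1 needs can_read (never derived).

no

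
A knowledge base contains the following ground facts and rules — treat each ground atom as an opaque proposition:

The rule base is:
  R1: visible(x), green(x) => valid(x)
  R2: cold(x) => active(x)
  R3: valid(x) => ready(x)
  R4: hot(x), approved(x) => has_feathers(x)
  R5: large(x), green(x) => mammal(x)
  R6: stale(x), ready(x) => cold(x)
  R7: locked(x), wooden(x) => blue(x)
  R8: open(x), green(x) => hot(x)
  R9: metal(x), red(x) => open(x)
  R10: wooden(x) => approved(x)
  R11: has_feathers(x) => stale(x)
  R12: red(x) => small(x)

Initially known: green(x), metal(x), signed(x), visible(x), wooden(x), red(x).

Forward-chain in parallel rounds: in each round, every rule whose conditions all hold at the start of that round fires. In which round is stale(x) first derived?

4

Round 1: R1 [visible(x), green(x) => valid(x)]; R9 [metal(x), red(x) => open(x)]; R10 [wooden(x) => approved(x)]; R12 [red(x) => small(x)]. Adds valid(x), open(x), approved(x), small(x).
Round 2: R3 [valid(x) => ready(x)]; R8 [open(x), green(x) => hot(x)]. Adds ready(x), hot(x).
Round 3: R4 [hot(x), approved(x) => has_feathers(x)]. Adds has_feathers(x).
Round 4: R11 [has_feathers(x) => stale(x)]. Adds stale(x).
stale(x) first appears in round 4.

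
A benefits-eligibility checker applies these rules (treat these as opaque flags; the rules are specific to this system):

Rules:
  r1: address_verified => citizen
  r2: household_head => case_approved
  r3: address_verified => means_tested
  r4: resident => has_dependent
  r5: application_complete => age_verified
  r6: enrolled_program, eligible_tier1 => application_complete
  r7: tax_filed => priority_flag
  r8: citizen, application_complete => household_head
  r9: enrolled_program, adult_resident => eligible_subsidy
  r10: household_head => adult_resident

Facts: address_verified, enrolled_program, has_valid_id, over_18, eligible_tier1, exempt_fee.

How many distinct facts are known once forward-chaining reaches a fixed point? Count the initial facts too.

14

Round 1 — r1, r3, r6, derive citizen, means_tested, application_complete.
Round 2 — r5, r8, derive age_verified, household_head.
Round 3 — r2, r10, derive case_approved, adult_resident.
Round 4 — r9, derive eligible_subsidy.
Closure: {address_verified, adult_resident, age_verified, application_complete, case_approved, citizen, eligible_subsidy, eligible_tier1, enrolled_program, exempt_fee, has_valid_id, household_head, means_tested, over_18} — 14 facts.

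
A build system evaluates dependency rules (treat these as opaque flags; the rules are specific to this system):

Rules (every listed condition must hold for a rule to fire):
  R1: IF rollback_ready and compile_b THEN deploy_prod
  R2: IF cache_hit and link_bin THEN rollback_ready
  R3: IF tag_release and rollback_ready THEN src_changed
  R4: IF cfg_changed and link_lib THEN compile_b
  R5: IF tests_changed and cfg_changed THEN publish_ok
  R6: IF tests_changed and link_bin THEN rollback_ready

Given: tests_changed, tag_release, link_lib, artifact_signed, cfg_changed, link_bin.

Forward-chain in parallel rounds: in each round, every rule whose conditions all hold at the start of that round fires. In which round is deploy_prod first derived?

2

Round 1 — R4, R5, R6, derive compile_b, publish_ok, rollback_ready.
Round 2 — R1, R3, derive deploy_prod, src_changed.
deploy_prod first appears in round 2.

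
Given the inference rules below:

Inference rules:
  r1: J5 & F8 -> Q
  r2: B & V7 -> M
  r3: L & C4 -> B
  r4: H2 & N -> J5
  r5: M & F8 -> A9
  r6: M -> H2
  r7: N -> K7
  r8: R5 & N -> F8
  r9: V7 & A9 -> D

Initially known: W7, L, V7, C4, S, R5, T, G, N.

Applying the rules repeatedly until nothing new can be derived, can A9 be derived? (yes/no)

Round 1: r3 [L & C4 -> B]; r7 [N -> K7]; r8 [R5 & N -> F8]. Adds B, K7, F8.
Round 2: r2 [B & V7 -> M]. Adds M.
Round 3: r5 [M & F8 -> A9]; r6 [M -> H2]. Adds A9, H2.
Round 4: r4 [H2 & N -> J5]; r9 [V7 & A9 -> D]. Adds J5, D.
Round 5: r1 [J5 & F8 -> Q]. Adds Q.
A9 appears in round 3, so it is derivable.

yes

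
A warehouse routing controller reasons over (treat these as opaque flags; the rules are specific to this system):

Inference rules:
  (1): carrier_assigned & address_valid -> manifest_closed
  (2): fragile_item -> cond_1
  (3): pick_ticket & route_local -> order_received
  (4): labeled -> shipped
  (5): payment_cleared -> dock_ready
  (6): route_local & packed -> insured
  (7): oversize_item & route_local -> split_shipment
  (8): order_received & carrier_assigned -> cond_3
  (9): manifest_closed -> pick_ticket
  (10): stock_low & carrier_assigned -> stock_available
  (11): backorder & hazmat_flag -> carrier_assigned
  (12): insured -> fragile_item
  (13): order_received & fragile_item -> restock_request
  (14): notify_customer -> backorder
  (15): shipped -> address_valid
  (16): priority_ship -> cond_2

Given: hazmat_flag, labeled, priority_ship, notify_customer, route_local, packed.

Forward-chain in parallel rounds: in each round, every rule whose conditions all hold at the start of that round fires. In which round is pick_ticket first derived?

[1] (4) [labeled -> shipped]; (6) [route_local & packed -> insured]; (14) [notify_customer -> backorder]; (16) [priority_ship -> cond_2]. ⇒ new: shipped, insured, backorder, cond_2.
[2] (11) [backorder & hazmat_flag -> carrier_assigned]; (12) [insured -> fragile_item]; (15) [shipped -> address_valid]. ⇒ new: carrier_assigned, fragile_item, address_valid.
[3] (1) [carrier_assigned & address_valid -> manifest_closed]; (2) [fragile_item -> cond_1]. ⇒ new: manifest_closed, cond_1.
[4] (9) [manifest_closed -> pick_ticket]. ⇒ new: pick_ticket.
pick_ticket first appears in round 4.

4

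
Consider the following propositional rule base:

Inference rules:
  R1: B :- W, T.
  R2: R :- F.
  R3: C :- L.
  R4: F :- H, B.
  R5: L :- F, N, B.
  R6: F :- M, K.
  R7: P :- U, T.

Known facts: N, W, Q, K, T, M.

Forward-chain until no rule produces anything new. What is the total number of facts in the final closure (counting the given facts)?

Round 1: R1 [B :- W, T.]; R6 [F :- M, K.]. Adds B, F.
Round 2: R2 [R :- F.]; R5 [L :- F, N, B.]. Adds R, L.
Round 3: R3 [C :- L.]. Adds C.
Closure: {B, C, F, K, L, M, N, Q, R, T, W} — 11 facts.

11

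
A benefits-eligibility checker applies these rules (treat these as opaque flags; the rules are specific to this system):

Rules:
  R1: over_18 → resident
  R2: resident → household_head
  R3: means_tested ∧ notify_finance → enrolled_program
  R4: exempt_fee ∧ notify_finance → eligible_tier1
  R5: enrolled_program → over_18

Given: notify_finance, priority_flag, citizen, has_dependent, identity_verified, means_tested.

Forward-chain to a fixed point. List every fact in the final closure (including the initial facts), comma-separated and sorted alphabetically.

Round 1: R3 [means_tested ∧ notify_finance → enrolled_program]. Adds enrolled_program.
Round 2: R5 [enrolled_program → over_18]. Adds over_18.
Round 3: R1 [over_18 → resident]. Adds resident.
Round 4: R2 [resident → household_head]. Adds household_head.

citizen, enrolled_program, has_dependent, household_head, identity_verified, means_tested, notify_finance, over_18, priority_flag, resident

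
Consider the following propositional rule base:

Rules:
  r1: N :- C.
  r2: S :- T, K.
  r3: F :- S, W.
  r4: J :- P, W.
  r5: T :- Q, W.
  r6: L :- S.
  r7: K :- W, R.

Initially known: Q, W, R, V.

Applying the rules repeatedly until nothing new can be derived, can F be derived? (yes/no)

[1] r5 [T :- Q, W.]; r7 [K :- W, R.]. ⇒ new: T, K.
[2] r2 [S :- T, K.]. ⇒ new: S.
[3] r3 [F :- S, W.]; r6 [L :- S.]. ⇒ new: F, L.
F appears in round 3, so it is derivable.

yes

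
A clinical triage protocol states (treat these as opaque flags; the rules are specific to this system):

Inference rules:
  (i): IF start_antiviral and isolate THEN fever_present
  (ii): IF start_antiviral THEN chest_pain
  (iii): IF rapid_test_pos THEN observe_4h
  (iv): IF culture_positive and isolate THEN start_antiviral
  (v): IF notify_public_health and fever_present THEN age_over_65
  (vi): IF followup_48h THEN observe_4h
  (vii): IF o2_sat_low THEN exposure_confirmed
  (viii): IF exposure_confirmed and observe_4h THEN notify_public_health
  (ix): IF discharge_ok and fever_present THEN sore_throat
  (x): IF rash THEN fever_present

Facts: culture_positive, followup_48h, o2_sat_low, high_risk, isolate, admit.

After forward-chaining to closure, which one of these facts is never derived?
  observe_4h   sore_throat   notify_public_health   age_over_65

sore_throat

Round 1 fires (iv), (vi), (vii), giving start_antiviral, observe_4h, exposure_confirmed.
Round 2 fires (i), (ii), (viii), giving fever_present, chest_pain, notify_public_health.
Round 3 fires (v), giving age_over_65.
Derived: notify_public_health (round 2), observe_4h (round 1), age_over_65 (round 3). sore_throat never appears in any round.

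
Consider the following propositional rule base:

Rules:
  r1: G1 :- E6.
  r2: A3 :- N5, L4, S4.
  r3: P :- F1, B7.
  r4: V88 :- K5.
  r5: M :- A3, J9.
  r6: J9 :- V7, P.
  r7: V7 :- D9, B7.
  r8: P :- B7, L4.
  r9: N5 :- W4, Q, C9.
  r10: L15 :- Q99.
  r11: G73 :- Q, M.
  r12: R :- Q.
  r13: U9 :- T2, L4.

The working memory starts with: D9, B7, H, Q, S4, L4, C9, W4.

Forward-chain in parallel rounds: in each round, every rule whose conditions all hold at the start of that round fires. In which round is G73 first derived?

Round 1: r7 [V7 :- D9, B7.]; r8 [P :- B7, L4.]; r9 [N5 :- W4, Q, C9.]; r12 [R :- Q.]. New: V7, P, N5, R.
Round 2: r2 [A3 :- N5, L4, S4.]; r6 [J9 :- V7, P.]. New: A3, J9.
Round 3: r5 [M :- A3, J9.]. New: M.
Round 4: r11 [G73 :- Q, M.]. New: G73.
G73 first appears in round 4.

4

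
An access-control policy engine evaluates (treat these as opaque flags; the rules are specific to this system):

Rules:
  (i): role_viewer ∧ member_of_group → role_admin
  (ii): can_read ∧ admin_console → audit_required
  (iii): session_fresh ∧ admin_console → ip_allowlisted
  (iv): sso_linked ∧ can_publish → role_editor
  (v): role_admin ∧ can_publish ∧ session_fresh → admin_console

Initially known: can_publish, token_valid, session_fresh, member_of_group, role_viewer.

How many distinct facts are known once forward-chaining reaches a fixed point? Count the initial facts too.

8

Round 1: (i) [role_viewer ∧ member_of_group → role_admin]. New: role_admin.
Round 2: (v) [role_admin ∧ can_publish ∧ session_fresh → admin_console]. New: admin_console.
Round 3: (iii) [session_fresh ∧ admin_console → ip_allowlisted]. New: ip_allowlisted.
Closure: {admin_console, can_publish, ip_allowlisted, member_of_group, role_admin, role_viewer, session_fresh, token_valid} — 8 facts.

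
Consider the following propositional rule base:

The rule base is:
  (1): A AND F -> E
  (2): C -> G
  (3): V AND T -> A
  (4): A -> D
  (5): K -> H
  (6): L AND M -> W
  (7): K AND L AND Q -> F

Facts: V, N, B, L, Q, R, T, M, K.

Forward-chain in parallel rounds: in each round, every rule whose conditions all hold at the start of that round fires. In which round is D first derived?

Round 1: (3) [V AND T -> A]; (5) [K -> H]; (6) [L AND M -> W]; (7) [K AND L AND Q -> F]. New: A, H, W, F.
Round 2: (1) [A AND F -> E]; (4) [A -> D]. New: E, D.
D first appears in round 2.

2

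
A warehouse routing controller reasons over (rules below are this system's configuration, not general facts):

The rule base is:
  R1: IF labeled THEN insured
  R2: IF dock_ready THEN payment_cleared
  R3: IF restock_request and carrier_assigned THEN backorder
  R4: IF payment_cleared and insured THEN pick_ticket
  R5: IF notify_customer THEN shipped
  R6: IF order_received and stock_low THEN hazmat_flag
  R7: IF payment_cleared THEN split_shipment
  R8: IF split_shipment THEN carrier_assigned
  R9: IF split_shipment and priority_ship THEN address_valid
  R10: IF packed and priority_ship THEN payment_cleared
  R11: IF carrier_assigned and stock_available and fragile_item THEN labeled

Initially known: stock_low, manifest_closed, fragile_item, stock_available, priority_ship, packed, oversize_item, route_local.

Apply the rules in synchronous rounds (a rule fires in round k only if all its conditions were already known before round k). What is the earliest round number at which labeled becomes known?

Round 1: R10 [IF packed and priority_ship THEN payment_cleared]. Adds payment_cleared.
Round 2: R7 [IF payment_cleared THEN split_shipment]. Adds split_shipment.
Round 3: R8 [IF split_shipment THEN carrier_assigned]; R9 [IF split_shipment and priority_ship THEN address_valid]. Adds carrier_assigned, address_valid.
Round 4: R11 [IF carrier_assigned and stock_available and fragile_item THEN labeled]. Adds labeled.
labeled first appears in round 4.

4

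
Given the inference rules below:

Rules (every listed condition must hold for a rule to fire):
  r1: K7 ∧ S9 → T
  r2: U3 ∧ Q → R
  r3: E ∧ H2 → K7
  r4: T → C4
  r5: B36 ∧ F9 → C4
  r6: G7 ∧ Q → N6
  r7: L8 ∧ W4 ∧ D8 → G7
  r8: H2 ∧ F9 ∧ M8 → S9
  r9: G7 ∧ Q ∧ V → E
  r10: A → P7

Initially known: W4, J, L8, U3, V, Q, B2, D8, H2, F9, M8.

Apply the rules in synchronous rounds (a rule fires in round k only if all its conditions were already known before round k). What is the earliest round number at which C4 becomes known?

5

Round 1 fires r2, r7, r8, giving R, G7, S9.
Round 2 fires r6, r9, giving N6, E.
Round 3 fires r3, giving K7.
Round 4 fires r1, giving T.
Round 5 fires r4, giving C4.
C4 first appears in round 5.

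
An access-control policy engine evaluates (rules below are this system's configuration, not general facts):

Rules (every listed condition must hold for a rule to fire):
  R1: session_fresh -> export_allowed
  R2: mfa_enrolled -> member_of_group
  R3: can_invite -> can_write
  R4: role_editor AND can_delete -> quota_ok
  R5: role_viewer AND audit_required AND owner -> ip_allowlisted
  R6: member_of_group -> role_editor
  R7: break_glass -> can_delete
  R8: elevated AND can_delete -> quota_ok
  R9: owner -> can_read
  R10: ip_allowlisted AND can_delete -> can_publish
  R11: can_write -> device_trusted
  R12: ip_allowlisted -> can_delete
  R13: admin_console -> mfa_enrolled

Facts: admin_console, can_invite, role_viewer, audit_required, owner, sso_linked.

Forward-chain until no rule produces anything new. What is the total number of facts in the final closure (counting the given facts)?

Round 1 fires R3, R5, R9, R13, giving can_write, ip_allowlisted, can_read, mfa_enrolled.
Round 2 fires R2, R11, R12, giving member_of_group, device_trusted, can_delete.
Round 3 fires R6, R10, giving role_editor, can_publish.
Round 4 fires R4, giving quota_ok.
Closure: {admin_console, audit_required, can_delete, can_invite, can_publish, can_read, can_write, device_trusted, ip_allowlisted, member_of_group, mfa_enrolled, owner, quota_ok, role_editor, role_viewer, sso_linked} — 16 facts.

16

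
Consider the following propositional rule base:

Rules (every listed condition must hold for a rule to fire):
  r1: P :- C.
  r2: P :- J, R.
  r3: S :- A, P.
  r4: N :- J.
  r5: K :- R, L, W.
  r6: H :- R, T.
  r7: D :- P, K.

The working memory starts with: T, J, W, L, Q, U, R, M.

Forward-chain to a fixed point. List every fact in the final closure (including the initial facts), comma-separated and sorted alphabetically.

[1] r2 [P :- J, R.]; r4 [N :- J.]; r5 [K :- R, L, W.]; r6 [H :- R, T.]. ⇒ new: P, N, K, H.
[2] r7 [D :- P, K.]. ⇒ new: D.

D, H, J, K, L, M, N, P, Q, R, T, U, W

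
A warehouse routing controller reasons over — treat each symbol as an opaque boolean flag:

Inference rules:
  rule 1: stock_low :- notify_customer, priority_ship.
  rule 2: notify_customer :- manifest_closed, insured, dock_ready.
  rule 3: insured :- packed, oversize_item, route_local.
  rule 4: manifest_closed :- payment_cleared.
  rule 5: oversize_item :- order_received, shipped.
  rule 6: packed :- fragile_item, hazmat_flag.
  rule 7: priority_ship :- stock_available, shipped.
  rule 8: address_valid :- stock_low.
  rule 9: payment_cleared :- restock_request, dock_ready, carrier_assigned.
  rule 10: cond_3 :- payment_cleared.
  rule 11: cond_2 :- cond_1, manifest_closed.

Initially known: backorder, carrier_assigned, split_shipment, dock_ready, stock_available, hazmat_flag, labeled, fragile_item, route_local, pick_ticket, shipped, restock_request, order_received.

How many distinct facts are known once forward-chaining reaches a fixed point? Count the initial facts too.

23

Round 1 — rule 5, rule 6, rule 7, rule 9, derive oversize_item, packed, priority_ship, payment_cleared.
Round 2 — rule 3, rule 4, rule 10, derive insured, manifest_closed, cond_3.
Round 3 — rule 2, derive notify_customer.
Round 4 — rule 1, derive stock_low.
Round 5 — rule 8, derive address_valid.
Closure: {address_valid, backorder, carrier_assigned, cond_3, dock_ready, fragile_item, hazmat_flag, insured, labeled, manifest_closed, notify_customer, order_received, oversize_item, packed, payment_cleared, pick_ticket, priority_ship, restock_request, route_local, shipped, split_shipment, stock_available, stock_low} — 23 facts.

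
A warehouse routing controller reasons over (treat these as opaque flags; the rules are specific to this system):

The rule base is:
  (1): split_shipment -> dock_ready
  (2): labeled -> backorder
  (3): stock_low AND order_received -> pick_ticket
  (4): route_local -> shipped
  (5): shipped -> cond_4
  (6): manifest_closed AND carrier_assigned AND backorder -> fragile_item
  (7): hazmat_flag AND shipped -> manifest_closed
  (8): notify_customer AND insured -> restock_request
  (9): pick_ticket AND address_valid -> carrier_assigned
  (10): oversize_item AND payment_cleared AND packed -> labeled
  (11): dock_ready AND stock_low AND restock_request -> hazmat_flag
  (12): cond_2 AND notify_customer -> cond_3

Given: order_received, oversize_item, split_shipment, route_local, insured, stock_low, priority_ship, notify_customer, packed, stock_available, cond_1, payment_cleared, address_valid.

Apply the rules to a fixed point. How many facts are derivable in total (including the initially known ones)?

24

Round 1 fires (1), (3), (4), (8), (10), giving dock_ready, pick_ticket, shipped, restock_request, labeled.
Round 2 fires (2), (5), (9), (11), giving backorder, cond_4, carrier_assigned, hazmat_flag.
Round 3 fires (7), giving manifest_closed.
Round 4 fires (6), giving fragile_item.
Closure: {address_valid, backorder, carrier_assigned, cond_1, cond_4, dock_ready, fragile_item, hazmat_flag, insured, labeled, manifest_closed, notify_customer, order_received, oversize_item, packed, payment_cleared, pick_ticket, priority_ship, restock_request, route_local, shipped, split_shipment, stock_available, stock_low} — 24 facts.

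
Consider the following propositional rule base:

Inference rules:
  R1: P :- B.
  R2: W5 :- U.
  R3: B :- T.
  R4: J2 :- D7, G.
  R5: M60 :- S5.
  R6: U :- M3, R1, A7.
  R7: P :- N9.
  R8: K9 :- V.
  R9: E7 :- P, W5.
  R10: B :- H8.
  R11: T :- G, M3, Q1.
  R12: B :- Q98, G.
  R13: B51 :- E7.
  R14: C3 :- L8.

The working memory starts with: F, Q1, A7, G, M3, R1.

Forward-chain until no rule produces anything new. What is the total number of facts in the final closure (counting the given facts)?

13

[1] R6 [U :- M3, R1, A7.]; R11 [T :- G, M3, Q1.]. ⇒ new: U, T.
[2] R2 [W5 :- U.]; R3 [B :- T.]. ⇒ new: W5, B.
[3] R1 [P :- B.]. ⇒ new: P.
[4] R9 [E7 :- P, W5.]. ⇒ new: E7.
[5] R13 [B51 :- E7.]. ⇒ new: B51.
Closure: {A7, B, B51, E7, F, G, M3, P, Q1, R1, T, U, W5} — 13 facts.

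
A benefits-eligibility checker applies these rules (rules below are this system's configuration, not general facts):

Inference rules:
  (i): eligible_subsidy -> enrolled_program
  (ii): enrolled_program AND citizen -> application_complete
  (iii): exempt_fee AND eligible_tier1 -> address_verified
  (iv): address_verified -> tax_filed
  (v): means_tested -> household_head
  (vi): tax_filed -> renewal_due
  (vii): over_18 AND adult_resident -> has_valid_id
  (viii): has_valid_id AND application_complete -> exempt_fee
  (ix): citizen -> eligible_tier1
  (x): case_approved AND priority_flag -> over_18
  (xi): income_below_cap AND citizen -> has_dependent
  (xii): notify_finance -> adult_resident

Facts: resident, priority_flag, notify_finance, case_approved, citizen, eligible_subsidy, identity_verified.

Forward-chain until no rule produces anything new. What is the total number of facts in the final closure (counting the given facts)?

Round 1 — (i), (ix), (x), (xii), derive enrolled_program, eligible_tier1, over_18, adult_resident.
Round 2 — (ii), (vii), derive application_complete, has_valid_id.
Round 3 — (viii), derive exempt_fee.
Round 4 — (iii), derive address_verified.
Round 5 — (iv), derive tax_filed.
Round 6 — (vi), derive renewal_due.
Closure: {address_verified, adult_resident, application_complete, case_approved, citizen, eligible_subsidy, eligible_tier1, enrolled_program, exempt_fee, has_valid_id, identity_verified, notify_finance, over_18, priority_flag, renewal_due, resident, tax_filed} — 17 facts.

17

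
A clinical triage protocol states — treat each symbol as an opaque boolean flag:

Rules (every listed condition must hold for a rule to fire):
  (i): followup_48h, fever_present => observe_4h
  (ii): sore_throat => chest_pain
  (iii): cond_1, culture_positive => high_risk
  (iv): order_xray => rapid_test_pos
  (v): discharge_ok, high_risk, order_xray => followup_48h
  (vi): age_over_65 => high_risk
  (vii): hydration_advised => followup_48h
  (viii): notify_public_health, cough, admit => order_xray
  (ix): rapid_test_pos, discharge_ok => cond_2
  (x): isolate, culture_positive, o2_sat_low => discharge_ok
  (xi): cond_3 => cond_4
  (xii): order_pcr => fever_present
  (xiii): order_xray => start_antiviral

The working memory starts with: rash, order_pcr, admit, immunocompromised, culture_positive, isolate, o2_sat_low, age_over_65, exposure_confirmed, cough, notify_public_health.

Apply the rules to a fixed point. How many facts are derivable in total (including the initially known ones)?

Round 1: (vi) [age_over_65 => high_risk]; (viii) [notify_public_health, cough, admit => order_xray]; (x) [isolate, culture_positive, o2_sat_low => discharge_ok]; (xii) [order_pcr => fever_present]. New: high_risk, order_xray, discharge_ok, fever_present.
Round 2: (iv) [order_xray => rapid_test_pos]; (v) [discharge_ok, high_risk, order_xray => followup_48h]; (xiii) [order_xray => start_antiviral]. New: rapid_test_pos, followup_48h, start_antiviral.
Round 3: (i) [followup_48h, fever_present => observe_4h]; (ix) [rapid_test_pos, discharge_ok => cond_2]. New: observe_4h, cond_2.
Closure: {admit, age_over_65, cond_2, cough, culture_positive, discharge_ok, exposure_confirmed, fever_present, followup_48h, high_risk, immunocompromised, isolate, notify_public_health, o2_sat_low, observe_4h, order_pcr, order_xray, rapid_test_pos, rash, start_antiviral} — 20 facts.

20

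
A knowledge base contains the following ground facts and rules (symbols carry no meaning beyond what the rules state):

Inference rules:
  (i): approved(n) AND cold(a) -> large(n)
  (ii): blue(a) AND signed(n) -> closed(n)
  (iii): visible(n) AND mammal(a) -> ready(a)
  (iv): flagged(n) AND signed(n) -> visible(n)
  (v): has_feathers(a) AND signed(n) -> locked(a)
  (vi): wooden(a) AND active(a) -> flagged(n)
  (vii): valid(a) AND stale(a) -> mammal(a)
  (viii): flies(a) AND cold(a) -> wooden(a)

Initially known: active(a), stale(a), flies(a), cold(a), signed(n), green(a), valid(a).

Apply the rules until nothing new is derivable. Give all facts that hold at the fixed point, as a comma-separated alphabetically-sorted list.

active(a), cold(a), flagged(n), flies(a), green(a), mammal(a), ready(a), signed(n), stale(a), valid(a), visible(n), wooden(a)

Round 1 — (vii), (viii), derive mammal(a), wooden(a).
Round 2 — (vi), derive flagged(n).
Round 3 — (iv), derive visible(n).
Round 4 — (iii), derive ready(a).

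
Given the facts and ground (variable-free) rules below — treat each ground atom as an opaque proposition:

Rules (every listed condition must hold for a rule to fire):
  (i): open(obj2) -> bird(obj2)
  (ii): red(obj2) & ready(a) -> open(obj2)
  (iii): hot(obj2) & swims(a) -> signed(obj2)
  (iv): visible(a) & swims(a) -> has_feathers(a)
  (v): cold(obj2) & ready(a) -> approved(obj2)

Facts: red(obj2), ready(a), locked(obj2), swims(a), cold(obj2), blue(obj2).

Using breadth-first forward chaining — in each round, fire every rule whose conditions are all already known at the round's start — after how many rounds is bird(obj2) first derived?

2

Round 1 — (ii), (v), derive open(obj2), approved(obj2).
Round 2 — (i), derive bird(obj2).
bird(obj2) first appears in round 2.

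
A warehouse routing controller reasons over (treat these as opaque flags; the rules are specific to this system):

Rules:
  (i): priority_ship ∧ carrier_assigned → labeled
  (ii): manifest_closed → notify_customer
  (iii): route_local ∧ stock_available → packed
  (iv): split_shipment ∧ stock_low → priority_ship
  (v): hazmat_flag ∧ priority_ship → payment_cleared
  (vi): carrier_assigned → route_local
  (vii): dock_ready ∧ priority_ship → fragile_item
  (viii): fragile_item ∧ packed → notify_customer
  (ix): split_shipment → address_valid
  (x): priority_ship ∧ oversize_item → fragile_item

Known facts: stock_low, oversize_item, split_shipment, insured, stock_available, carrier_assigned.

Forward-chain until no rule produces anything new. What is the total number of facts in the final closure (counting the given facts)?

13

Round 1: (iv) [split_shipment ∧ stock_low → priority_ship]; (vi) [carrier_assigned → route_local]; (ix) [split_shipment → address_valid]. New: priority_ship, route_local, address_valid.
Round 2: (i) [priority_ship ∧ carrier_assigned → labeled]; (iii) [route_local ∧ stock_available → packed]; (x) [priority_ship ∧ oversize_item → fragile_item]. New: labeled, packed, fragile_item.
Round 3: (viii) [fragile_item ∧ packed → notify_customer]. New: notify_customer.
Closure: {address_valid, carrier_assigned, fragile_item, insured, labeled, notify_customer, oversize_item, packed, priority_ship, route_local, split_shipment, stock_available, stock_low} — 13 facts.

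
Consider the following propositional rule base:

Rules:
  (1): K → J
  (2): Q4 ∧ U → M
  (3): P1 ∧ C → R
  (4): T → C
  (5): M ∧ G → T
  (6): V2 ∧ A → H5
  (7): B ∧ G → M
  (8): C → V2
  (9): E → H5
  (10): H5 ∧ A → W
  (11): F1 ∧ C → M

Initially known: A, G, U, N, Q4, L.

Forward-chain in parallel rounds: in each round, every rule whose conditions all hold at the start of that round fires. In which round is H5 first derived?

5

Round 1 — (2), derive M.
Round 2 — (5), derive T.
Round 3 — (4), derive C.
Round 4 — (8), derive V2.
Round 5 — (6), derive H5.
H5 first appears in round 5.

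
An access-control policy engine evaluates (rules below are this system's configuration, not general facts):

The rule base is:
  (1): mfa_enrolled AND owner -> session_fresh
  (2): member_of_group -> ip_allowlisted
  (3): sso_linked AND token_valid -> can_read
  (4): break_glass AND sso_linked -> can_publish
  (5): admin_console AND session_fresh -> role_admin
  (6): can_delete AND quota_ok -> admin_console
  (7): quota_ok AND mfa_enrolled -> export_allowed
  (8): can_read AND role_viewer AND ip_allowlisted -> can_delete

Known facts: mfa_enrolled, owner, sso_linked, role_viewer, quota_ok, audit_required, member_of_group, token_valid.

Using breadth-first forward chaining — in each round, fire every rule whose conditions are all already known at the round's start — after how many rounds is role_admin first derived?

[1] (1) [mfa_enrolled AND owner -> session_fresh]; (2) [member_of_group -> ip_allowlisted]; (3) [sso_linked AND token_valid -> can_read]; (7) [quota_ok AND mfa_enrolled -> export_allowed]. ⇒ new: session_fresh, ip_allowlisted, can_read, export_allowed.
[2] (8) [can_read AND role_viewer AND ip_allowlisted -> can_delete]. ⇒ new: can_delete.
[3] (6) [can_delete AND quota_ok -> admin_console]. ⇒ new: admin_console.
[4] (5) [admin_console AND session_fresh -> role_admin]. ⇒ new: role_admin.
role_admin first appears in round 4.

4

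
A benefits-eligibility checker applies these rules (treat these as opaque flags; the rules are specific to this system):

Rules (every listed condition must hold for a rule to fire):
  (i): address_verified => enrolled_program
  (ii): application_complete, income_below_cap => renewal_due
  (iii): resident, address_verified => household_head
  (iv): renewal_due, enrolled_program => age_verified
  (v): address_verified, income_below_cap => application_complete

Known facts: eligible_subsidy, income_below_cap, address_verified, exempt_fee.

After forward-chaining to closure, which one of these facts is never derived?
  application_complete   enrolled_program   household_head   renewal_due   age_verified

household_head

[1] (i) [address_verified => enrolled_program]; (v) [address_verified, income_below_cap => application_complete]. ⇒ new: enrolled_program, application_complete.
[2] (ii) [application_complete, income_below_cap => renewal_due]. ⇒ new: renewal_due.
[3] (iv) [renewal_due, enrolled_program => age_verified]. ⇒ new: age_verified.
Derived: age_verified (round 3), renewal_due (round 2), application_complete (round 1), enrolled_program (round 1). household_head never appears in any round.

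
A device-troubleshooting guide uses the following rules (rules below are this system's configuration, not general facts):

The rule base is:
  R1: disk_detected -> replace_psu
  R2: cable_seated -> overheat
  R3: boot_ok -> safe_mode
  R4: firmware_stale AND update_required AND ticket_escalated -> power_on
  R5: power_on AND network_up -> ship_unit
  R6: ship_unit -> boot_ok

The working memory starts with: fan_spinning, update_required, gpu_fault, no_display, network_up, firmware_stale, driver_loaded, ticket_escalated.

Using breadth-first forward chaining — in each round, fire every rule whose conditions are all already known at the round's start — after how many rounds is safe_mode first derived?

4

Round 1: R4 [firmware_stale AND update_required AND ticket_escalated -> power_on]. Adds power_on.
Round 2: R5 [power_on AND network_up -> ship_unit]. Adds ship_unit.
Round 3: R6 [ship_unit -> boot_ok]. Adds boot_ok.
Round 4: R3 [boot_ok -> safe_mode]. Adds safe_mode.
safe_mode first appears in round 4.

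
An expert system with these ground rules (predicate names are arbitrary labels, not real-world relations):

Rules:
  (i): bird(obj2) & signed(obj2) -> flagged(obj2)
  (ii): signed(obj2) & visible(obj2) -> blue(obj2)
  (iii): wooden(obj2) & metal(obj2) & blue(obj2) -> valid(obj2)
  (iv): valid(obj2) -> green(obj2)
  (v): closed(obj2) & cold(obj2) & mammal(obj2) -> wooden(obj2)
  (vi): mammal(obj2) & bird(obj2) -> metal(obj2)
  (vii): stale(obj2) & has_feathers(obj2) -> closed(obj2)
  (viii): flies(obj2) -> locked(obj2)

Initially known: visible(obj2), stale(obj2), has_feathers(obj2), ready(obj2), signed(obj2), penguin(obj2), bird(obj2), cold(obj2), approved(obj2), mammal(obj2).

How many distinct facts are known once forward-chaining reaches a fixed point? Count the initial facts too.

17

Round 1: (i) [bird(obj2) & signed(obj2) -> flagged(obj2)]; (ii) [signed(obj2) & visible(obj2) -> blue(obj2)]; (vi) [mammal(obj2) & bird(obj2) -> metal(obj2)]; (vii) [stale(obj2) & has_feathers(obj2) -> closed(obj2)]. New: flagged(obj2), blue(obj2), metal(obj2), closed(obj2).
Round 2: (v) [closed(obj2) & cold(obj2) & mammal(obj2) -> wooden(obj2)]. New: wooden(obj2).
Round 3: (iii) [wooden(obj2) & metal(obj2) & blue(obj2) -> valid(obj2)]. New: valid(obj2).
Round 4: (iv) [valid(obj2) -> green(obj2)]. New: green(obj2).
Closure: {approved(obj2), bird(obj2), blue(obj2), closed(obj2), cold(obj2), flagged(obj2), green(obj2), has_feathers(obj2), mammal(obj2), metal(obj2), penguin(obj2), ready(obj2), signed(obj2), stale(obj2), valid(obj2), visible(obj2), wooden(obj2)} — 17 facts.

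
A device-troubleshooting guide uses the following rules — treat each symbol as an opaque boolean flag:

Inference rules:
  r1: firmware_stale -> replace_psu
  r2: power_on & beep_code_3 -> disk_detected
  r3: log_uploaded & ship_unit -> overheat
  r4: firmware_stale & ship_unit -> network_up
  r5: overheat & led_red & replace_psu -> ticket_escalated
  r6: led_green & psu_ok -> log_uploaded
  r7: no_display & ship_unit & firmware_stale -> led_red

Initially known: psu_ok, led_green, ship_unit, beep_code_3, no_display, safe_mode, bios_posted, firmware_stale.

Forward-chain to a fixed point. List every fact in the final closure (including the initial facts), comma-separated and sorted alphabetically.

beep_code_3, bios_posted, firmware_stale, led_green, led_red, log_uploaded, network_up, no_display, overheat, psu_ok, replace_psu, safe_mode, ship_unit, ticket_escalated

Round 1 fires r1, r4, r6, r7, giving replace_psu, network_up, log_uploaded, led_red.
Round 2 fires r3, giving overheat.
Round 3 fires r5, giving ticket_escalated.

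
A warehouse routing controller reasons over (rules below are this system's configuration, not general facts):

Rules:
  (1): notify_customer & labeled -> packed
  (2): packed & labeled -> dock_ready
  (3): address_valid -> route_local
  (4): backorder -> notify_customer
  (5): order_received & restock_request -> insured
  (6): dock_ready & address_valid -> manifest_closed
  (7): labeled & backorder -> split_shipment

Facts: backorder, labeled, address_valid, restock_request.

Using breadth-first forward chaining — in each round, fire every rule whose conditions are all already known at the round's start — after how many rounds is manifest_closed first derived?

4

Round 1 fires (3), (4), (7), giving route_local, notify_customer, split_shipment.
Round 2 fires (1), giving packed.
Round 3 fires (2), giving dock_ready.
Round 4 fires (6), giving manifest_closed.
manifest_closed first appears in round 4.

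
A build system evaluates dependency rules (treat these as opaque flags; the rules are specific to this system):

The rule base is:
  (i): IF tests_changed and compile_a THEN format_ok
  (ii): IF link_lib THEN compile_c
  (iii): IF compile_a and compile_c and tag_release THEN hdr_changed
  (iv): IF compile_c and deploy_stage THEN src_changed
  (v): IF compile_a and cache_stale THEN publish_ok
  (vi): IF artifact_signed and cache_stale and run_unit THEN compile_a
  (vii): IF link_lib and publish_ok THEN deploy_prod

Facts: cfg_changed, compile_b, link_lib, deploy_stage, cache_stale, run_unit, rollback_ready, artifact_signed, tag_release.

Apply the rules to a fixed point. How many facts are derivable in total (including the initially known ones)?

Round 1: (ii) [IF link_lib THEN compile_c]; (vi) [IF artifact_signed and cache_stale and run_unit THEN compile_a]. New: compile_c, compile_a.
Round 2: (iii) [IF compile_a and compile_c and tag_release THEN hdr_changed]; (iv) [IF compile_c and deploy_stage THEN src_changed]; (v) [IF compile_a and cache_stale THEN publish_ok]. New: hdr_changed, src_changed, publish_ok.
Round 3: (vii) [IF link_lib and publish_ok THEN deploy_prod]. New: deploy_prod.
Closure: {artifact_signed, cache_stale, cfg_changed, compile_a, compile_b, compile_c, deploy_prod, deploy_stage, hdr_changed, link_lib, publish_ok, rollback_ready, run_unit, src_changed, tag_release} — 15 facts.

15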